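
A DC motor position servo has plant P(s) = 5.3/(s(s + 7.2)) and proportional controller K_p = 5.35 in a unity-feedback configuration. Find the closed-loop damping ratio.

The closed-loop denominator is s(s+7.2) + 5.35·5.3 = s² + 7.2s + 28.35.
So ω_n² = 28.35 ⇒ ω_n = 5.325 rad/s, and ζ = 7.2/(2ω_n) = 0.676.

ζ = 0.676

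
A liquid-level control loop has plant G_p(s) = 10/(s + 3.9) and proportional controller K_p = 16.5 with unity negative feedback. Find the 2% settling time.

T_s ≈ 0.0237 s

Closed-loop transfer function: T(s) = K_p·G_p(s)/(1 + K_p·G_p(s)) = 165/(s + 3.9 + 165) = 165/(s + 168.9).
Time constant τ = 1/168.9 = 0.005921 s, so the 2% settling time is about 4τ = 0.0237 s.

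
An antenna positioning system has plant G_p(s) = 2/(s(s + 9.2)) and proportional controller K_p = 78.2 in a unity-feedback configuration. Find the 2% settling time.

The closed-loop denominator s² + 9.2s + 156.4 gives ω_n = √156.4 = 12.51 and ζ = 9.2/(2ω_n) = 0.3678.
2% settling time T_s ≈ 4/(ζω_n) = 4/4.6 = 0.87 s.

T_s ≈ 0.87 s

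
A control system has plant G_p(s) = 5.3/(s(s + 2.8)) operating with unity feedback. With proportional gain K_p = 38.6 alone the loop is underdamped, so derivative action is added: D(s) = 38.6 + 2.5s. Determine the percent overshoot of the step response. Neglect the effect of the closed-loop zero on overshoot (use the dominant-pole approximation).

Forward path: (38.6 + 2.5s)·5.3/(s(s+2.8)). The closed-loop characteristic equation is s² + (2.8 + 5.3·2.5)s + 5.3·38.6 = 0.
That is s² + 16.05s + 204.6 = 0, so ω_n = 14.3 rad/s and ζ = 16.05/(2·14.3) = 0.5611.
%OS = 100·exp(−πζ/√(1−ζ²)) = 11.9%.

11.9%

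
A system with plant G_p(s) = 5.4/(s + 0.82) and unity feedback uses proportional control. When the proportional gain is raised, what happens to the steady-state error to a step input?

decrease

e_ss = 1/(1 + K_p·G_p(0)); a larger K_p raises the denominator, so e_ss decreases.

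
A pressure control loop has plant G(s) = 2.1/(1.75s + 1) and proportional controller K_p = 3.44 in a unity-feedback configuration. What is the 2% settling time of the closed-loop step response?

Closed loop: T(s) = K_p·G/(1+K_p·G) = 7.224/(1.75s + 1 + 7.224), with pole at s = −(1 + 7.224)/1.75 = −4.699.
τ = 1/4.699 = 0.2128 s, so 2% settling time ≈ 4τ = 0.851 s.

T_s ≈ 0.851 s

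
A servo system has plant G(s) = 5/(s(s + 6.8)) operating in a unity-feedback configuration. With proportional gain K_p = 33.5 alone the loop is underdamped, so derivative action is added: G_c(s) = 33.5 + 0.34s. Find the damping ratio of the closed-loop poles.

Forward path: (33.5 + 0.34s)·5/(s(s+6.8)). The closed-loop characteristic equation is s² + (6.8 + 5·0.34)s + 5·33.5 = 0.
That is s² + 8.5s + 167.5 = 0, so ω_n = 12.94 rad/s and ζ = 8.5/(2·12.94) = 0.3284.

ζ = 0.328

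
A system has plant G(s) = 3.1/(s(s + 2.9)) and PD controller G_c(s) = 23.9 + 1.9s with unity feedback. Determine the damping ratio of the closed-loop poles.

ζ = 0.511

Forward path: (23.9 + 1.9s)·3.1/(s(s+2.9)). The closed-loop characteristic equation is s² + (2.9 + 3.1·1.9)s + 3.1·23.9 = 0.
That is s² + 8.79s + 74.09 = 0, so ω_n = 8.608 rad/s and ζ = 8.79/(2·8.608) = 0.5106.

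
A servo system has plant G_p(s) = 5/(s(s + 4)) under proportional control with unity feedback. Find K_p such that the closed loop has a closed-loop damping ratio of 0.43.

K_p = 4.33

Closed-loop characteristic equation: s² + 4s + K_p·5 = 0.
So ω_n = √(5K_p) and 2ζω_n = 4, giving ζ = 4/(2√(5K_p)).
Setting ζ = 0.43: √(5K_p) = 4/(2·0.43) = 4.651, so K_p = 21.63/5 = 4.33.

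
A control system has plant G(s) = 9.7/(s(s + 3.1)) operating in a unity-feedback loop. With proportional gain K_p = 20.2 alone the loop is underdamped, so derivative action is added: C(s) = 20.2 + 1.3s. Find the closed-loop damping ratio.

Forward path: (20.2 + 1.3s)·9.7/(s(s+3.1)). The closed-loop characteristic equation is s² + (3.1 + 9.7·1.3)s + 9.7·20.2 = 0.
That is s² + 15.71s + 195.9 = 0, so ω_n = 14 rad/s and ζ = 15.71/(2·14) = 0.5612.

ζ = 0.561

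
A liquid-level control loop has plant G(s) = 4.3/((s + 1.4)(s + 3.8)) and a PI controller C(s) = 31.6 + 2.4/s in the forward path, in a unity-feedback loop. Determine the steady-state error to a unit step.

The open loop C(s)G(s) has a pole at the origin (type 1), so the static position error constant is infinite and e_ss = 1/(1+∞) = 0.

0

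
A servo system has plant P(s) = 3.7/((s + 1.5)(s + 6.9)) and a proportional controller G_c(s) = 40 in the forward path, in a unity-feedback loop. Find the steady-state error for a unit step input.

0.0654

The loop is type 0. Static position error constant K_pos = G_c(0)·P(0) = 40·0.3575 = 14.3.
Steady-state error to a unit step: e_ss = 1/(1+K_pos) = 1/15.3 = 0.0654.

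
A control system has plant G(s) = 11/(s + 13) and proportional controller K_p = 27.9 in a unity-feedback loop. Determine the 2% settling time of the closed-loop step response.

T_s ≈ 0.0125 s

Closed-loop transfer function: T(s) = K_p·G(s)/(1 + K_p·G(s)) = 306.9/(s + 13 + 306.9) = 306.9/(s + 319.9).
Time constant τ = 1/319.9 = 0.003126 s, so the 2% settling time is about 4τ = 0.0125 s.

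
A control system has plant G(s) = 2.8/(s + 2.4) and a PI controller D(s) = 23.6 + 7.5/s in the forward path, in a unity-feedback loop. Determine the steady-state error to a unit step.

The open loop D(s)G(s) has a pole at the origin (type 1), so the static position error constant is infinite and e_ss = 1/(1+∞) = 0.

0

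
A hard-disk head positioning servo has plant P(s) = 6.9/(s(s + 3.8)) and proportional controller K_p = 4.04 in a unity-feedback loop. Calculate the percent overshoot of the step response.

29.8%

From 1 + K_pP(s) = 0: s² + 3.8s + 27.88 = 0 ⇒ ω_n = 5.28, ζ = 0.3599.
%OS = 100·exp(−πζ/√(1−ζ²)) = 100·exp(−π·0.3599/√0.8705) = 29.8%.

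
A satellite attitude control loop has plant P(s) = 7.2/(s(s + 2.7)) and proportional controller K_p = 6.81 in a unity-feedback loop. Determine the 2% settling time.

T_s ≈ 2.96 s

Closed-loop characteristic equation: s² + 2.7s + 49.03 = 0, so ω_n = 7.002 rad/s and ζ = 2.7/(2·7.002) = 0.1928.
2% settling time T_s ≈ 4/(ζω_n) = 4/1.35 = 2.96 s.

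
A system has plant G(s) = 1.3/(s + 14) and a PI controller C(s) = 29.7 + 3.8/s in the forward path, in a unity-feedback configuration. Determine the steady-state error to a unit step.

0

The open loop C(s)G(s) has a pole at the origin (type 1), so the static position error constant is infinite and e_ss = 1/(1+∞) = 0.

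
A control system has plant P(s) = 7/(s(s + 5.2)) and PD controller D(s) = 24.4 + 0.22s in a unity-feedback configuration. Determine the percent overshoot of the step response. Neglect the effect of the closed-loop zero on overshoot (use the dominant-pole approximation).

43.2%

Forward path: (24.4 + 0.22s)·7/(s(s+5.2)). The closed-loop characteristic equation is s² + (5.2 + 7·0.22)s + 7·24.4 = 0.
That is s² + 6.74s + 170.8 = 0, so ω_n = 13.07 rad/s and ζ = 6.74/(2·13.07) = 0.2579.
%OS = 100·exp(−πζ/√(1−ζ²)) = 43.2%.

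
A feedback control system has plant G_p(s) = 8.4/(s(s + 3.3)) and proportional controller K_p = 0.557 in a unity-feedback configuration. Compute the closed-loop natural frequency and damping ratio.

ω_n = 2.16 rad/s, ζ = 0.763

With unity feedback the closed-loop characteristic equation is s² + 3.3s + 0.557·8.4 = s² + 3.3s + 4.679 = 0.
Matching s² + 2ζω_n s + ω_n²: ω_n = √4.679 = 2.163 rad/s and 2ζω_n = 3.3, so ζ = 3.3/(2·2.163) = 0.763.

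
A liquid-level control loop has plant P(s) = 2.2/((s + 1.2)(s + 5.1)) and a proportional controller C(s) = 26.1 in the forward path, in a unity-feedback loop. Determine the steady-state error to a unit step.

The loop is type 0. Static position error constant K_pos = C(0)·P(0) = 26.1·0.3595 = 9.382.
Steady-state error to a unit step: e_ss = 1/(1+K_pos) = 1/10.38 = 0.0963.

0.0963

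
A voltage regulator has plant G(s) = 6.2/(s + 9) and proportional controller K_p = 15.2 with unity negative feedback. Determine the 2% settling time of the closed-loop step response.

T_s ≈ 0.0387 s

Closed-loop transfer function: T(s) = K_p·G(s)/(1 + K_p·G(s)) = 94.24/(s + 9 + 94.24) = 94.24/(s + 103.2).
Time constant τ = 1/103.2 = 0.009686 s, so the 2% settling time is about 4τ = 0.0387 s.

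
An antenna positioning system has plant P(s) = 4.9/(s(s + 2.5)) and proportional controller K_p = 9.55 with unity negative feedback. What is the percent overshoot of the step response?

Closed-loop characteristic equation: s² + 2.5s + 46.8 = 0, so ω_n = 6.841 rad/s and ζ = 2.5/(2·6.841) = 0.1827.
%OS = 100·exp(−πζ/√(1−ζ²)) = 100·exp(−π·0.1827/√0.9666) = 55.8%.

55.8%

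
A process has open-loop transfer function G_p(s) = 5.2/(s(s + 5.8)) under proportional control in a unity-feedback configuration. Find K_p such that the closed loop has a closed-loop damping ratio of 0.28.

Closed-loop characteristic equation: s² + 5.8s + K_p·5.2 = 0.
So ω_n = √(5.2K_p) and 2ζω_n = 5.8, giving ζ = 5.8/(2√(5.2K_p)).
Setting ζ = 0.28: √(5.2K_p) = 5.8/(2·0.28) = 10.36, so K_p = 107.3/5.2 = 20.6.

K_p = 20.6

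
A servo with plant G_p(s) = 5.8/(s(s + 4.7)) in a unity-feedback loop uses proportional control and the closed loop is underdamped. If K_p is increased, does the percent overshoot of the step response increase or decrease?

increase

Characteristic equation s² + 4.7s + K_p·5.8 = 0: raising K_p raises ω_n while 2ζω_n = 4.7 is fixed, so ζ falls and overshoot grows.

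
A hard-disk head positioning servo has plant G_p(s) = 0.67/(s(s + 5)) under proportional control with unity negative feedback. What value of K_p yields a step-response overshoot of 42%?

K_p = 132

From %OS = 100·exp(−πζ/√(1−ζ²)) = 42%, ζ = −ln(0.42)/√(π²+ln²(0.42)) = 0.2662.
Characteristic equation s² + 5s + 0.67K_p = 0 gives ζ = 5/(2√(0.67K_p)).
Setting ζ = 0.2662: √(0.67K_p) = 5/(2·0.2662) = 9.392, so K_p = 88.22/0.67 = 132.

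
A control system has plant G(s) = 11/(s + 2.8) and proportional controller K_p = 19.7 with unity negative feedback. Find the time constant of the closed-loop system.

Closed-loop transfer function: T(s) = K_p·G(s)/(1 + K_p·G(s)) = 216.7/(s + 2.8 + 216.7) = 216.7/(s + 219.5).
Time constant τ = 1/219.5 = 0.00456 s.

τ = 0.00456 s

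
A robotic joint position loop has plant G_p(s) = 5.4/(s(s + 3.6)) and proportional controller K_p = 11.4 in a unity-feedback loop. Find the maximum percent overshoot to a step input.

From 1 + K_pG_p(s) = 0: s² + 3.6s + 61.56 = 0 ⇒ ω_n = 7.846, ζ = 0.2294.
%OS = 100·exp(−πζ/√(1−ζ²)) = 100·exp(−π·0.2294/√0.9474) = 47.7%.

47.7%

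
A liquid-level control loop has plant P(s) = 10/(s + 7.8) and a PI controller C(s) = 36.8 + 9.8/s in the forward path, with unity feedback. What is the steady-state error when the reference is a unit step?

0

The open loop C(s)P(s) has a pole at the origin (type 1), so the static position error constant is infinite and e_ss = 1/(1+∞) = 0.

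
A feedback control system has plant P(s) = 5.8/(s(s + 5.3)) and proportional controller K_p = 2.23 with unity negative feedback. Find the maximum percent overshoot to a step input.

Closed-loop characteristic equation: s² + 5.3s + 12.93 = 0, so ω_n = 3.596 rad/s and ζ = 5.3/(2·3.596) = 0.7369.
%OS = 100·exp(−πζ/√(1−ζ²)) = 100·exp(−π·0.7369/√0.4571) = 3.26%.

3.26%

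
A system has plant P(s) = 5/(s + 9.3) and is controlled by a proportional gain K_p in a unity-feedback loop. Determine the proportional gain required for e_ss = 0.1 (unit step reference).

K_p = 16.7

For a type-0 loop with proportional control, e_ss = 1/(1 + K_p·P(0)).
P(0) = 0.5376. Require 1/(1 + K_p·0.5376) = 0.1, so 1 + 0.5376·K_p = 10.
K_p = (10 − 1)/0.5376 = 16.7.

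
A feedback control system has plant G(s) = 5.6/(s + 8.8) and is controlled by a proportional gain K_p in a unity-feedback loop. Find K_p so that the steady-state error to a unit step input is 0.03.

Steady-state error for a unit step on this type-0 loop is 1/(1 + K_p·G(0)).
G(0) = 0.6364. Require 1/(1 + K_p·0.6364) = 0.03, so 1 + 0.6364·K_p = 33.33.
K_p = (33.33 − 1)/0.6364 = 50.8.

K_p = 50.8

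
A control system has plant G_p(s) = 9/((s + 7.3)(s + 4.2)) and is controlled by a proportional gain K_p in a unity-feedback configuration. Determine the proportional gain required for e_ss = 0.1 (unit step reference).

The loop is type 0, so e_ss(step) = 1/(1 + K_pos) with K_pos = K_p·G_p(0).
G_p(0) = 0.2935. Require 1/(1 + K_p·0.2935) = 0.1, so 1 + 0.2935·K_p = 10.
K_p = (10 − 1)/0.2935 = 30.7.

K_p = 30.7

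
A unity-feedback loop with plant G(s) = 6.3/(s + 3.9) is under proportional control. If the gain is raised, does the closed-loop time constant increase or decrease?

decrease

The closed-loop bandwidth 3.9+K_p·6.3 grows with K_p, so τ shrinks.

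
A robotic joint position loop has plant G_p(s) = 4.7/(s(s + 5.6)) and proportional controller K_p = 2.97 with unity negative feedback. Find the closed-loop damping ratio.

ζ = 0.749

1 + K_p·G_p(s) = 0 gives s² + 5.6s + 13.96 = 0.
So ω_n² = 13.96 ⇒ ω_n = 3.736 rad/s, and ζ = 5.6/(2ω_n) = 0.749.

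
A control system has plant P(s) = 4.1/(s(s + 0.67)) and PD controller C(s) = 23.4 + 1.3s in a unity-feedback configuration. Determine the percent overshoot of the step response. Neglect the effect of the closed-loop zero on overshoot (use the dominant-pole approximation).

36.4%

Forward path: (23.4 + 1.3s)·4.1/(s(s+0.67)). The closed-loop characteristic equation is s² + (0.67 + 4.1·1.3)s + 4.1·23.4 = 0.
That is s² + 6s + 95.94 = 0, so ω_n = 9.795 rad/s and ζ = 6/(2·9.795) = 0.3063.
%OS = 100·exp(−πζ/√(1−ζ²)) = 36.4%.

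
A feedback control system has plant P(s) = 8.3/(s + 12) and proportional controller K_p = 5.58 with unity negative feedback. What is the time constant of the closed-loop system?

Closed-loop transfer function: T(s) = K_p·P(s)/(1 + K_p·P(s)) = 46.31/(s + 12 + 46.31) = 46.31/(s + 58.31).
Time constant τ = 1/58.31 = 0.0171 s.

τ = 0.0171 s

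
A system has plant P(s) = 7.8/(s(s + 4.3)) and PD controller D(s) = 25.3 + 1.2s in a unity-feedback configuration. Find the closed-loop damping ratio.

Forward path: (25.3 + 1.2s)·7.8/(s(s+4.3)). The closed-loop characteristic equation is s² + (4.3 + 7.8·1.2)s + 7.8·25.3 = 0.
That is s² + 13.66s + 197.3 = 0, so ω_n = 14.05 rad/s and ζ = 13.66/(2·14.05) = 0.4862.

ζ = 0.486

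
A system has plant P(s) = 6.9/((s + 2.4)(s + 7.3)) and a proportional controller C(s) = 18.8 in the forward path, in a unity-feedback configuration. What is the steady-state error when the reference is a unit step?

0.119

The loop is type 0. Static position error constant K_pos = C(0)·P(0) = 18.8·0.3938 = 7.404.
Steady-state error to a unit step: e_ss = 1/(1+K_pos) = 1/8.404 = 0.119.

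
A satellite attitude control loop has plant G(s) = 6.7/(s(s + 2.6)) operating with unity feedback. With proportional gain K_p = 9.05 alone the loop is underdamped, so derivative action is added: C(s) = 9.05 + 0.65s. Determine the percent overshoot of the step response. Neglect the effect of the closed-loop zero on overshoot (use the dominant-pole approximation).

Forward path: (9.05 + 0.65s)·6.7/(s(s+2.6)). The closed-loop characteristic equation is s² + (2.6 + 6.7·0.65)s + 6.7·9.05 = 0.
That is s² + 6.955s + 60.64 = 0, so ω_n = 7.787 rad/s and ζ = 6.955/(2·7.787) = 0.4466.
%OS = 100·exp(−πζ/√(1−ζ²)) = 20.8%.

20.8%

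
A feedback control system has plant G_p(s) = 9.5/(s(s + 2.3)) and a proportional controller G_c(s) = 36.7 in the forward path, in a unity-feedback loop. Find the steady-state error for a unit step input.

0

The open loop G_c(s)G_p(s) has a pole at the origin (type 1), so the static position error constant is infinite and e_ss = 1/(1+∞) = 0.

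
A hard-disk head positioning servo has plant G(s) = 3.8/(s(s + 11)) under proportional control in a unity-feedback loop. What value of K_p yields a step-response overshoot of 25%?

K_p = 48.8

From %OS = 100·exp(−πζ/√(1−ζ²)) = 25%, ζ = −ln(0.25)/√(π²+ln²(0.25)) = 0.4037.
Characteristic equation s² + 11s + 3.8K_p = 0 gives ζ = 11/(2√(3.8K_p)).
Setting ζ = 0.4037: √(3.8K_p) = 11/(2·0.4037) = 13.62, so K_p = 185.6/3.8 = 48.8.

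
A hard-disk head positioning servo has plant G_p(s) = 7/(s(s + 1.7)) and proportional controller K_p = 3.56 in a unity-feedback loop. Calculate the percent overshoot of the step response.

58.1%

Closed-loop characteristic equation: s² + 1.7s + 24.92 = 0, so ω_n = 4.992 rad/s and ζ = 1.7/(2·4.992) = 0.1703.
%OS = 100·exp(−πζ/√(1−ζ²)) = 100·exp(−π·0.1703/√0.971) = 58.1%.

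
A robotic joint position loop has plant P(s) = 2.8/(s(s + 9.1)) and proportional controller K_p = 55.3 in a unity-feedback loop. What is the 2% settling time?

The closed-loop denominator s² + 9.1s + 154.8 gives ω_n = √154.8 = 12.44 and ζ = 9.1/(2ω_n) = 0.3657.
2% settling time T_s ≈ 4/(ζω_n) = 4/4.55 = 0.879 s.

T_s ≈ 0.879 s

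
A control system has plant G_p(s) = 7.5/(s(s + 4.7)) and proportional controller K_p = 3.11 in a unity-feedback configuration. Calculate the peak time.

T_p = 0.745 s

The closed-loop denominator s² + 4.7s + 23.32 gives ω_n = √23.32 = 4.83 and ζ = 4.7/(2ω_n) = 0.4866.
Damped frequency ω_d = ω_n√(1−ζ²) = 4.219 rad/s, so peak time T_p = π/ω_d = 0.745 s.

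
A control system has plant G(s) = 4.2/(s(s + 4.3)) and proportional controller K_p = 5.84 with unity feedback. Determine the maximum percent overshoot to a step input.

22%

Closed-loop characteristic equation: s² + 4.3s + 24.53 = 0, so ω_n = 4.953 rad/s and ζ = 4.3/(2·4.953) = 0.4341.
%OS = 100·exp(−πζ/√(1−ζ²)) = 100·exp(−π·0.4341/√0.8115) = 22%.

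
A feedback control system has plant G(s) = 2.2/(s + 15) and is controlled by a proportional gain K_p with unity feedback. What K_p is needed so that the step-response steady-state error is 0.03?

K_p = 220

The loop is type 0, so e_ss(step) = 1/(1 + K_pos) with K_pos = K_p·G(0).
G(0) = 0.1467. Require 1/(1 + K_p·0.1467) = 0.03, so 1 + 0.1467·K_p = 33.33.
K_p = (33.33 − 1)/0.1467 = 220.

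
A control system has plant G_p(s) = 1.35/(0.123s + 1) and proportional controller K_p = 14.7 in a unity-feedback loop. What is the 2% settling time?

Closed loop: T(s) = K_p·G_p/(1+K_p·G_p) = 19.84/(0.123s + 1 + 19.84), with pole at s = −(1 + 19.84)/0.123 = −169.5.
τ = 1/169.5 = 0.005901 s, so 2% settling time ≈ 4τ = 0.0236 s.

T_s ≈ 0.0236 s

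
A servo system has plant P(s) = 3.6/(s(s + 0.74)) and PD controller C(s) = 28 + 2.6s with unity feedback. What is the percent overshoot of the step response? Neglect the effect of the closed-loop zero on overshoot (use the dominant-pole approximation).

Forward path: (28 + 2.6s)·3.6/(s(s+0.74)). The closed-loop characteristic equation is s² + (0.74 + 3.6·2.6)s + 3.6·28 = 0.
That is s² + 10.1s + 100.8 = 0, so ω_n = 10.04 rad/s and ζ = 10.1/(2·10.04) = 0.503.
%OS = 100·exp(−πζ/√(1−ζ²)) = 16.1%.

16.1%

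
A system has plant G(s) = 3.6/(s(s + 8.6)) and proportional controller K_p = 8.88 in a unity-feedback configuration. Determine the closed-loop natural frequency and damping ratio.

With unity feedback the closed-loop characteristic equation is s² + 8.6s + 8.88·3.6 = s² + 8.6s + 31.97 = 0.
So ω_n² = 31.97 ⇒ ω_n = 5.654 rad/s, and ζ = 8.6/(2ω_n) = 0.761.

ω_n = 5.65 rad/s, ζ = 0.761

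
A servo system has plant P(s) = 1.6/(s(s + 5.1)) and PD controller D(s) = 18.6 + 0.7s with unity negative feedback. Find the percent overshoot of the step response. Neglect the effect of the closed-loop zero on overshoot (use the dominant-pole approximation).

11.3%

Forward path: (18.6 + 0.7s)·1.6/(s(s+5.1)). The closed-loop characteristic equation is s² + (5.1 + 1.6·0.7)s + 1.6·18.6 = 0.
That is s² + 6.22s + 29.76 = 0, so ω_n = 5.455 rad/s and ζ = 6.22/(2·5.455) = 0.5701.
%OS = 100·exp(−πζ/√(1−ζ²)) = 11.3%.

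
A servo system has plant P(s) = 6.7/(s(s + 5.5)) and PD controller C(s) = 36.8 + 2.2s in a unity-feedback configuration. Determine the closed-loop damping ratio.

Forward path: (36.8 + 2.2s)·6.7/(s(s+5.5)). The closed-loop characteristic equation is s² + (5.5 + 6.7·2.2)s + 6.7·36.8 = 0.
That is s² + 20.24s + 246.6 = 0, so ω_n = 15.7 rad/s and ζ = 20.24/(2·15.7) = 0.6445.

ζ = 0.644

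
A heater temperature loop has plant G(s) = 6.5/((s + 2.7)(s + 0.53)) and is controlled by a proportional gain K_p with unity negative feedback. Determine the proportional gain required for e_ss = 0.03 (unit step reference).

K_p = 7.12

Steady-state error for a unit step on this type-0 loop is 1/(1 + K_p·G(0)).
G(0) = 4.542. Require 1/(1 + K_p·4.542) = 0.03, so 1 + 4.542·K_p = 33.33.
K_p = (33.33 − 1)/4.542 = 7.12.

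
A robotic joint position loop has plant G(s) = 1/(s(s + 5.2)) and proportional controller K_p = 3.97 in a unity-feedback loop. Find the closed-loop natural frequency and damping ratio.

ω_n = 1.99 rad/s, ζ = 1.3

With unity feedback the closed-loop characteristic equation is s² + 5.2s + 3.97·1 = s² + 5.2s + 3.97 = 0.
So ω_n² = 3.97 ⇒ ω_n = 1.992 rad/s, and ζ = 5.2/(2ω_n) = 1.3.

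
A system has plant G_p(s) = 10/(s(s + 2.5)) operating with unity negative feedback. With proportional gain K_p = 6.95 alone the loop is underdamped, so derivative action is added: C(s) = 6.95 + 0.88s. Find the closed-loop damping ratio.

ζ = 0.678

Forward path: (6.95 + 0.88s)·10/(s(s+2.5)). The closed-loop characteristic equation is s² + (2.5 + 10·0.88)s + 10·6.95 = 0.
That is s² + 11.3s + 69.5 = 0, so ω_n = 8.337 rad/s and ζ = 11.3/(2·8.337) = 0.6777.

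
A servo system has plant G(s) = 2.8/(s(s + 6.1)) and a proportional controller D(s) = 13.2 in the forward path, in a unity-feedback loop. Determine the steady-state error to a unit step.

The open loop D(s)G(s) has a pole at the origin (type 1), so the static position error constant is infinite and e_ss = 1/(1+∞) = 0.

0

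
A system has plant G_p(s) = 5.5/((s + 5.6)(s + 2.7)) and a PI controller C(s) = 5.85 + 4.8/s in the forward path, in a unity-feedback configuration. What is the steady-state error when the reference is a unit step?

0

The open loop C(s)G_p(s) has a pole at the origin (type 1), so the static position error constant is infinite and e_ss = 1/(1+∞) = 0.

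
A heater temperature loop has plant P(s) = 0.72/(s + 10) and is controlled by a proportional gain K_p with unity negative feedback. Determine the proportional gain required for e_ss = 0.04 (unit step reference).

K_p = 333

For a type-0 loop with proportional control, e_ss = 1/(1 + K_p·P(0)).
P(0) = 0.072. Require 1/(1 + K_p·0.072) = 0.04, so 1 + 0.072·K_p = 25.
K_p = (25 − 1)/0.072 = 333.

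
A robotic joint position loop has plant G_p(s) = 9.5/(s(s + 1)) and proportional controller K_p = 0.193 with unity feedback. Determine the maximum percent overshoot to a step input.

The closed-loop denominator s² + 1s + 1.834 gives ω_n = √1.834 = 1.354 and ζ = 1/(2ω_n) = 0.3693.
%OS = 100·exp(−πζ/√(1−ζ²)) = 100·exp(−π·0.3693/√0.8636) = 28.7%.

28.7%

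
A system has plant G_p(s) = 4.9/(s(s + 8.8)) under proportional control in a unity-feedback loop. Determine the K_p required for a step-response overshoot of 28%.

From %OS = 100·exp(−πζ/√(1−ζ²)) = 28%, ζ = −ln(0.28)/√(π²+ln²(0.28)) = 0.3755.
Characteristic equation s² + 8.8s + 4.9K_p = 0 gives ζ = 8.8/(2√(4.9K_p)).
Setting ζ = 0.3755: √(4.9K_p) = 8.8/(2·0.3755) = 11.72, so K_p = 137.3/4.9 = 28.

K_p = 28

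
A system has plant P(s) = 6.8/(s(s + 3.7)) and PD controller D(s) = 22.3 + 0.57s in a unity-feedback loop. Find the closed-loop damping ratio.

ζ = 0.308

Forward path: (22.3 + 0.57s)·6.8/(s(s+3.7)). The closed-loop characteristic equation is s² + (3.7 + 6.8·0.57)s + 6.8·22.3 = 0.
That is s² + 7.576s + 151.6 = 0, so ω_n = 12.31 rad/s and ζ = 7.576/(2·12.31) = 0.3076.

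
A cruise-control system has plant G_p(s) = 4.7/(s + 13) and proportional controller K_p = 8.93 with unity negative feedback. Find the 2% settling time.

T_s ≈ 0.0728 s

Closed-loop transfer function: T(s) = K_p·G_p(s)/(1 + K_p·G_p(s)) = 41.97/(s + 13 + 41.97) = 41.97/(s + 54.97).
Time constant τ = 1/54.97 = 0.01819 s, so the 2% settling time is about 4τ = 0.0728 s.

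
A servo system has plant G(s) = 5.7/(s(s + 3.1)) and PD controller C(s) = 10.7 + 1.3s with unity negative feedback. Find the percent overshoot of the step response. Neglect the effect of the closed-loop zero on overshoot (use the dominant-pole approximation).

Forward path: (10.7 + 1.3s)·5.7/(s(s+3.1)). The closed-loop characteristic equation is s² + (3.1 + 5.7·1.3)s + 5.7·10.7 = 0.
That is s² + 10.51s + 60.99 = 0, so ω_n = 7.81 rad/s and ζ = 10.51/(2·7.81) = 0.6729.
%OS = 100·exp(−πζ/√(1−ζ²)) = 5.74%.

5.74%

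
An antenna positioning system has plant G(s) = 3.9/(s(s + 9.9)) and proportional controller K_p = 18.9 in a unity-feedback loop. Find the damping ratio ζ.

ζ = 0.577

The closed-loop denominator is s(s+9.9) + 18.9·3.9 = s² + 9.9s + 73.71.
So ω_n² = 73.71 ⇒ ω_n = 8.585 rad/s, and ζ = 9.9/(2ω_n) = 0.577.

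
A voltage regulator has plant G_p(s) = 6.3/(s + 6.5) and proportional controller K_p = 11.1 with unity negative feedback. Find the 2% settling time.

T_s ≈ 0.0523 s

Closed-loop transfer function: T(s) = K_p·G_p(s)/(1 + K_p·G_p(s)) = 69.93/(s + 6.5 + 69.93) = 69.93/(s + 76.43).
Time constant τ = 1/76.43 = 0.01308 s, so the 2% settling time is about 4τ = 0.0523 s.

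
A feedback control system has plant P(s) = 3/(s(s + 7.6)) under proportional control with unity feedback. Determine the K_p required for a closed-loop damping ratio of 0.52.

Closed-loop characteristic equation: s² + 7.6s + K_p·3 = 0.
So ω_n = √(3K_p) and 2ζω_n = 7.6, giving ζ = 7.6/(2√(3K_p)).
Setting ζ = 0.52: √(3K_p) = 7.6/(2·0.52) = 7.308, so K_p = 53.4/3 = 17.8.

K_p = 17.8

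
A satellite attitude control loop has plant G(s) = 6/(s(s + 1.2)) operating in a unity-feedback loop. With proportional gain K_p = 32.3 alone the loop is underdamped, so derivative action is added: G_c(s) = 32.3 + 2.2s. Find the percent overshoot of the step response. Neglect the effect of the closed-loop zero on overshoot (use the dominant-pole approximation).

15%

Forward path: (32.3 + 2.2s)·6/(s(s+1.2)). The closed-loop characteristic equation is s² + (1.2 + 6·2.2)s + 6·32.3 = 0.
That is s² + 14.4s + 193.8 = 0, so ω_n = 13.92 rad/s and ζ = 14.4/(2·13.92) = 0.5172.
%OS = 100·exp(−πζ/√(1−ζ²)) = 15%.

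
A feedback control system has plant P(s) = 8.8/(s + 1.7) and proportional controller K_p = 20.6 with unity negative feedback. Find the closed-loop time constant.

τ = 0.00547 s

Closed-loop transfer function: T(s) = K_p·P(s)/(1 + K_p·P(s)) = 181.3/(s + 1.7 + 181.3) = 181.3/(s + 183).
Time constant τ = 1/183 = 0.00547 s.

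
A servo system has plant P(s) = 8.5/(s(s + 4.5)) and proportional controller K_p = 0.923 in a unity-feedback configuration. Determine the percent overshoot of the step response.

1.44%

The closed-loop denominator s² + 4.5s + 7.846 gives ω_n = √7.846 = 2.801 and ζ = 4.5/(2ω_n) = 0.8033.
%OS = 100·exp(−πζ/√(1−ζ²)) = 100·exp(−π·0.8033/√0.3547) = 1.44%.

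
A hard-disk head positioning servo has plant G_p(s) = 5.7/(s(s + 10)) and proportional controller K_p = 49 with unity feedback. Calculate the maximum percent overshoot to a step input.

37.3%

Closed-loop characteristic equation: s² + 10s + 279.3 = 0, so ω_n = 16.71 rad/s and ζ = 10/(2·16.71) = 0.2992.
%OS = 100·exp(−πζ/√(1−ζ²)) = 100·exp(−π·0.2992/√0.9105) = 37.3%.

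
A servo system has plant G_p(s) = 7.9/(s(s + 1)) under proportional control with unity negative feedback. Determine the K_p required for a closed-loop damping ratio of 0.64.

Closed-loop characteristic equation: s² + 1s + K_p·7.9 = 0.
So ω_n = √(7.9K_p) and 2ζω_n = 1, giving ζ = 1/(2√(7.9K_p)).
Setting ζ = 0.64: √(7.9K_p) = 1/(2·0.64) = 0.7812, so K_p = 0.6104/7.9 = 0.0773.

K_p = 0.0773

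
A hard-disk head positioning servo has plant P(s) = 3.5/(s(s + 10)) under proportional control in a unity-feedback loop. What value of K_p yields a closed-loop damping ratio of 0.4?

K_p = 44.6

Closed-loop characteristic equation: s² + 10s + K_p·3.5 = 0.
So ω_n = √(3.5K_p) and 2ζω_n = 10, giving ζ = 10/(2√(3.5K_p)).
Setting ζ = 0.4: √(3.5K_p) = 10/(2·0.4) = 12.5, so K_p = 156.2/3.5 = 44.6.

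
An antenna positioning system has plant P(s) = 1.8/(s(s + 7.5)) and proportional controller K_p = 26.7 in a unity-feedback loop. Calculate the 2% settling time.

The closed-loop denominator s² + 7.5s + 48.06 gives ω_n = √48.06 = 6.933 and ζ = 7.5/(2ω_n) = 0.5409.
2% settling time T_s ≈ 4/(ζω_n) = 4/3.75 = 1.07 s.

T_s ≈ 1.07 s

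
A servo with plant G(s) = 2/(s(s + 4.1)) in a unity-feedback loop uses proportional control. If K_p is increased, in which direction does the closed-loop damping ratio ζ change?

decrease

ζ = 4.1/(2√(2K_p)); increasing K_p raises the denominator, so ζ falls.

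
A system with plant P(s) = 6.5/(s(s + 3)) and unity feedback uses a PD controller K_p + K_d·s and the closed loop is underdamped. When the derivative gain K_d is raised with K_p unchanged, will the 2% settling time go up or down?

decrease

Characteristic equation s² + (3 + 6.5K_d)s + 6.5K_p = 0: raising K_d increases ζω_n = (3+6.5K_d)/2 while the loop stays underdamped, so T_s ≈ 4/(ζω_n) decreases.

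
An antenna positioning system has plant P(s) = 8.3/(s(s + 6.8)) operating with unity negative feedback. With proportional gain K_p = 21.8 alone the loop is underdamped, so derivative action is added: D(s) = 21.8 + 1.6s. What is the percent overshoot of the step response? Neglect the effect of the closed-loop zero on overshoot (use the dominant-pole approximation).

2.95%

Forward path: (21.8 + 1.6s)·8.3/(s(s+6.8)). The closed-loop characteristic equation is s² + (6.8 + 8.3·1.6)s + 8.3·21.8 = 0.
That is s² + 20.08s + 180.9 = 0, so ω_n = 13.45 rad/s and ζ = 20.08/(2·13.45) = 0.7464.
%OS = 100·exp(−πζ/√(1−ζ²)) = 2.95%.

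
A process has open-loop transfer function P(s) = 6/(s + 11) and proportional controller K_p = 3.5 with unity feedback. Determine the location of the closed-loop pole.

s = -32

Closed-loop transfer function: T(s) = K_p·P(s)/(1 + K_p·P(s)) = 21/(s + 11 + 21) = 21/(s + 32).
The closed-loop pole is at s = −32.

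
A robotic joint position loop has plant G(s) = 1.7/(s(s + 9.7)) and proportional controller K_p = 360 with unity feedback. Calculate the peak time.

T_p = 0.13 s

The closed-loop denominator s² + 9.7s + 612 gives ω_n = √612 = 24.74 and ζ = 9.7/(2ω_n) = 0.196.
Damped frequency ω_d = ω_n√(1−ζ²) = 24.26 rad/s, so peak time T_p = π/ω_d = 0.13 s.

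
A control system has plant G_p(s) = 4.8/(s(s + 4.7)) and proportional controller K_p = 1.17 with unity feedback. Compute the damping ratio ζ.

ζ = 0.992

1 + K_p·G_p(s) = 0 gives s² + 4.7s + 5.616 = 0.
Matching s² + 2ζω_n s + ω_n²: ω_n = √5.616 = 2.37 rad/s and 2ζω_n = 4.7, so ζ = 4.7/(2·2.37) = 0.992.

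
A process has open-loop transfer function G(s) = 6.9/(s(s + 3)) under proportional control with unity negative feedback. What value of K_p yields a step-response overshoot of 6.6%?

From %OS = 100·exp(−πζ/√(1−ζ²)) = 6.6%, ζ = −ln(0.066)/√(π²+ln²(0.066)) = 0.6543.
Characteristic equation s² + 3s + 6.9K_p = 0 gives ζ = 3/(2√(6.9K_p)).
Setting ζ = 0.6543: √(6.9K_p) = 3/(2·0.6543) = 2.293, so K_p = 5.256/6.9 = 0.762.

K_p = 0.762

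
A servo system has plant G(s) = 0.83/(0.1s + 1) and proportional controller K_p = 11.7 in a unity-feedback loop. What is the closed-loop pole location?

Closed loop: T(s) = K_p·G/(1+K_p·G) = 9.711/(0.1s + 1 + 9.711), with pole at s = −(1 + 9.711)/0.1 = −107.1.

s = -107.1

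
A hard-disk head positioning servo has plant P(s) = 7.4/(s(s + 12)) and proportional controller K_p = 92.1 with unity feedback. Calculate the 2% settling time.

T_s ≈ 0.667 s

From 1 + K_pP(s) = 0: s² + 12s + 681.5 = 0 ⇒ ω_n = 26.11, ζ = 0.2298.
2% settling time T_s ≈ 4/(ζω_n) = 4/6 = 0.667 s.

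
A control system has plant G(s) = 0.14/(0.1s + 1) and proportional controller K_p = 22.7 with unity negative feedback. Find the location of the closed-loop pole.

s = -41.78

Closed loop: T(s) = K_p·G/(1+K_p·G) = 3.178/(0.1s + 1 + 3.178), with pole at s = −(1 + 3.178)/0.1 = −41.78.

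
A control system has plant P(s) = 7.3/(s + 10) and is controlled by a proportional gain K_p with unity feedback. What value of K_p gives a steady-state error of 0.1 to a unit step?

K_p = 12.3

For a type-0 loop with proportional control, e_ss = 1/(1 + K_p·P(0)).
P(0) = 0.73. Require 1/(1 + K_p·0.73) = 0.1, so 1 + 0.73·K_p = 10.
K_p = (10 − 1)/0.73 = 12.3.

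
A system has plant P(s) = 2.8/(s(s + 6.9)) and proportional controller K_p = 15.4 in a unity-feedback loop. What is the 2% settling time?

From 1 + K_pP(s) = 0: s² + 6.9s + 43.12 = 0 ⇒ ω_n = 6.567, ζ = 0.5254.
2% settling time T_s ≈ 4/(ζω_n) = 4/3.45 = 1.16 s.

T_s ≈ 1.16 s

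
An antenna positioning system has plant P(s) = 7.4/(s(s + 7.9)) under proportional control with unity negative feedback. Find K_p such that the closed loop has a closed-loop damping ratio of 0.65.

Closed-loop characteristic equation: s² + 7.9s + K_p·7.4 = 0.
So ω_n = √(7.4K_p) and 2ζω_n = 7.9, giving ζ = 7.9/(2√(7.4K_p)).
Setting ζ = 0.65: √(7.4K_p) = 7.9/(2·0.65) = 6.077, so K_p = 36.93/7.4 = 4.99.

K_p = 4.99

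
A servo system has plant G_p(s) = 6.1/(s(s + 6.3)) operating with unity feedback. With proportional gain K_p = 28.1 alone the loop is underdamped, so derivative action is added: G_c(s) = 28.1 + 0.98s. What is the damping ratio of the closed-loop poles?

ζ = 0.469

Forward path: (28.1 + 0.98s)·6.1/(s(s+6.3)). The closed-loop characteristic equation is s² + (6.3 + 6.1·0.98)s + 6.1·28.1 = 0.
That is s² + 12.28s + 171.4 = 0, so ω_n = 13.09 rad/s and ζ = 12.28/(2·13.09) = 0.4689.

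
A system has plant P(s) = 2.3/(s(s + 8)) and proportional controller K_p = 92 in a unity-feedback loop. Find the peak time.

T_p = 0.225 s

The closed-loop denominator s² + 8s + 211.6 gives ω_n = √211.6 = 14.55 and ζ = 8/(2ω_n) = 0.275.
Damped frequency ω_d = ω_n√(1−ζ²) = 13.99 rad/s, so peak time T_p = π/ω_d = 0.225 s.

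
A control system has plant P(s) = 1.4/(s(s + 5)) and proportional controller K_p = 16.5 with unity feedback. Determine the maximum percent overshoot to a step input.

The closed-loop denominator s² + 5s + 23.1 gives ω_n = √23.1 = 4.806 and ζ = 5/(2ω_n) = 0.5202.
%OS = 100·exp(−πζ/√(1−ζ²)) = 100·exp(−π·0.5202/√0.7294) = 14.8%.

14.8%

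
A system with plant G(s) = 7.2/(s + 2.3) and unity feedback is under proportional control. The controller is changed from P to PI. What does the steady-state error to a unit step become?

0

Adding integral action puts a pole at s = 0 in the forward path, raising the system type to 1; a type-1 loop has zero steady-state error to a step.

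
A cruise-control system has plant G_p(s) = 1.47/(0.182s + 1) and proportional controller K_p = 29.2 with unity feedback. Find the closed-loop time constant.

τ = 0.00414 s

Closed loop: T(s) = K_p·G_p/(1+K_p·G_p) = 42.92/(0.182s + 1 + 42.92), with pole at s = −(1 + 42.92)/0.182 = −241.3.
Closed-loop time constant τ = 1/241.3 = 0.00414 s.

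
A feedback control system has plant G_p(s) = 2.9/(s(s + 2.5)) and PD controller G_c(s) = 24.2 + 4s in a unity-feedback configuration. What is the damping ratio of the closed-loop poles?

Forward path: (24.2 + 4s)·2.9/(s(s+2.5)). The closed-loop characteristic equation is s² + (2.5 + 2.9·4)s + 2.9·24.2 = 0.
That is s² + 14.1s + 70.18 = 0, so ω_n = 8.377 rad/s and ζ = 14.1/(2·8.377) = 0.8416.

ζ = 0.842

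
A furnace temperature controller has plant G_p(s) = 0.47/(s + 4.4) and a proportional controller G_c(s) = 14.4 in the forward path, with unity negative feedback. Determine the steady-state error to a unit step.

0.394

The loop is type 0. Static position error constant K_pos = G_c(0)·G_p(0) = 14.4·0.1068 = 1.538.
Steady-state error to a unit step: e_ss = 1/(1+K_pos) = 1/2.538 = 0.394.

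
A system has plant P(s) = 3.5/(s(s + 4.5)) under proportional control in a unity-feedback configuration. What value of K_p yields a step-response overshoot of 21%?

K_p = 7.31

From %OS = 100·exp(−πζ/√(1−ζ²)) = 21%, ζ = −ln(0.21)/√(π²+ln²(0.21)) = 0.4449.
Characteristic equation s² + 4.5s + 3.5K_p = 0 gives ζ = 4.5/(2√(3.5K_p)).
Setting ζ = 0.4449: √(3.5K_p) = 4.5/(2·0.4449) = 5.057, so K_p = 25.58/3.5 = 7.31.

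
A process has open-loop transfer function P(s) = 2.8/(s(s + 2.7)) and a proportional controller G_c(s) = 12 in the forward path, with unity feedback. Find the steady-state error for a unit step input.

0

The open loop G_c(s)P(s) has a pole at the origin (type 1), so the static position error constant is infinite and e_ss = 1/(1+∞) = 0.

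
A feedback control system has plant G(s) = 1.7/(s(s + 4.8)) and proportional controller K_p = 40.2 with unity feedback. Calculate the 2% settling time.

T_s ≈ 1.67 s

The closed-loop denominator s² + 4.8s + 68.34 gives ω_n = √68.34 = 8.267 and ζ = 4.8/(2ω_n) = 0.2903.
2% settling time T_s ≈ 4/(ζω_n) = 4/2.4 = 1.67 s.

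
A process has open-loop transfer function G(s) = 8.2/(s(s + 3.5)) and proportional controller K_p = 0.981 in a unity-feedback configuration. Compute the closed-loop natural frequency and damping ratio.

ω_n = 2.84 rad/s, ζ = 0.617

1 + K_p·G(s) = 0 gives s² + 3.5s + 8.044 = 0.
Matching s² + 2ζω_n s + ω_n²: ω_n = √8.044 = 2.836 rad/s and 2ζω_n = 3.5, so ζ = 3.5/(2·2.836) = 0.617.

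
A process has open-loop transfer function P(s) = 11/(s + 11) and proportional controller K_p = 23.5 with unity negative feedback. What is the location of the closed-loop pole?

s = -269.5

Closed-loop transfer function: T(s) = K_p·P(s)/(1 + K_p·P(s)) = 258.5/(s + 11 + 258.5) = 258.5/(s + 269.5).
The closed-loop pole is at s = −269.5.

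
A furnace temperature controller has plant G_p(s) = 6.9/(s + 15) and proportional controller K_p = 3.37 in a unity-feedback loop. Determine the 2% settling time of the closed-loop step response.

Closed-loop transfer function: T(s) = K_p·G_p(s)/(1 + K_p·G_p(s)) = 23.25/(s + 15 + 23.25) = 23.25/(s + 38.25).
Time constant τ = 1/38.25 = 0.02614 s, so the 2% settling time is about 4τ = 0.105 s.

T_s ≈ 0.105 s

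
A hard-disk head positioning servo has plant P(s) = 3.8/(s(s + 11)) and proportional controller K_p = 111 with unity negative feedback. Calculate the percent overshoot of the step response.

41.8%

From 1 + K_pP(s) = 0: s² + 11s + 421.8 = 0 ⇒ ω_n = 20.54, ζ = 0.2678.
%OS = 100·exp(−πζ/√(1−ζ²)) = 100·exp(−π·0.2678/√0.9283) = 41.8%.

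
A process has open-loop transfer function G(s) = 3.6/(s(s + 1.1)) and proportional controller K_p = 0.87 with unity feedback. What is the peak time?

T_p = 1.87 s

From 1 + K_pG(s) = 0: s² + 1.1s + 3.132 = 0 ⇒ ω_n = 1.77, ζ = 0.3108.
Damped frequency ω_d = ω_n√(1−ζ²) = 1.682 rad/s, so peak time T_p = π/ω_d = 1.87 s.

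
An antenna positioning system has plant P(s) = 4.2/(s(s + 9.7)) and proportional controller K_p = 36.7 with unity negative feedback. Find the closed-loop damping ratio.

1 + K_p·P(s) = 0 gives s² + 9.7s + 154.1 = 0.
Matching s² + 2ζω_n s + ω_n²: ω_n = √154.1 = 12.42 rad/s and 2ζω_n = 9.7, so ζ = 9.7/(2·12.42) = 0.391.

ζ = 0.391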